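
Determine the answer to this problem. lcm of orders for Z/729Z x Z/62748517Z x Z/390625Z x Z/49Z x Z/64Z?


Exponent = lcm of the cyclic orders; pairwise coprime => product.
3^6*13^7*5^8*7^2*2^6=729*62748517*390625*49*64=56035994393925000000


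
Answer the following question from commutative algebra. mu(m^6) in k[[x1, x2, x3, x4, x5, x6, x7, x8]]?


C(n+d-1,d)=C(13,6)=1716


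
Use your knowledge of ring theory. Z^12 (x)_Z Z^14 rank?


rank(M(x)N) = rank(M)*rank(N)
12*14 = 168


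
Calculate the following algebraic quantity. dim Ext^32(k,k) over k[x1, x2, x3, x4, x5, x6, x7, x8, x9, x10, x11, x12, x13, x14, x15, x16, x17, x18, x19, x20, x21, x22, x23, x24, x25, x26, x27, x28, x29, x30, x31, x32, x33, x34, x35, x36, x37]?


C(n,i)=C(37,32)=435897


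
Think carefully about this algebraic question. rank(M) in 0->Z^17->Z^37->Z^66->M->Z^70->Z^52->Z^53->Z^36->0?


Alt sum=0:
(-1)^0*17 + (-1)^1*37 + (-1)^2*66 + (-1)^3*? + (-1)^4*70 + (-1)^5*52 + (-1)^6*53 + (-1)^7*36=0
rank(M)=81


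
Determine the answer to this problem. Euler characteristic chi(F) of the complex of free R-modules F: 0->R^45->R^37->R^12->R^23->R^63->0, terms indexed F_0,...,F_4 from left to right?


chi = sum (-1)^i * rank:
(-1)^0*45=45
(-1)^1*37=-37
(-1)^2*12=12
(-1)^3*23=-23
(-1)^4*63=63
chi=60


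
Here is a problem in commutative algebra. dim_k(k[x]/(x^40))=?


Basis: 1,x,...,x^39
dim=40


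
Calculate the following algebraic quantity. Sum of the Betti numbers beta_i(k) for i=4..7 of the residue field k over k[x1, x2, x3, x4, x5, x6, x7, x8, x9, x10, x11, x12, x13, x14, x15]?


Koszul resolution: beta_i(k)=C(n,i), n=15
C(15,4)=1365, C(15,5)=3003, C(15,6)=5005, C(15,7)=6435
Sum=15808


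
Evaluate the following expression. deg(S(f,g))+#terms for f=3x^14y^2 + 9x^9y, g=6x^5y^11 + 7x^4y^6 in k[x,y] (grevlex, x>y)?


LT(f)=3x^14y^2, LT(g)=6x^5y^11
lcm(LM)=x^14y^11
S(f,g) (scaled by 18 to clear denominators) = 6y^9*f - 3x^9*g = -21x^13y^6 + 54x^9y^10
2 terms, deg 19.
19+2=21


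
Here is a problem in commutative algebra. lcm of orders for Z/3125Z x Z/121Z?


Exponent = lcm of the cyclic orders; pairwise coprime => product.
5^5*11^2=3125*121=378125


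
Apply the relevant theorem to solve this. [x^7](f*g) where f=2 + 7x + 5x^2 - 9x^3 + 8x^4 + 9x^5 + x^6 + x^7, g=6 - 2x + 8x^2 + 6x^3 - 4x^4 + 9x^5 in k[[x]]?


[x^7] = sum a_i*b_j, i+j=7
  5*9=45
  -9*-4=36
  8*6=48
  9*8=72
  1*-2=-2
  1*6=6
Sum=205


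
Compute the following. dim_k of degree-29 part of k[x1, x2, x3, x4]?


C(d+n-1,n-1)=C(32,3)=4960


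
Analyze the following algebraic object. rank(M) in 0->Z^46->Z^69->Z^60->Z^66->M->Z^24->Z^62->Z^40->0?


Alt sum=0:
(-1)^0*46 + (-1)^1*69 + (-1)^2*60 + (-1)^3*66 + (-1)^4*? + (-1)^5*24 + (-1)^6*62 + (-1)^7*40=0
rank(M)=31


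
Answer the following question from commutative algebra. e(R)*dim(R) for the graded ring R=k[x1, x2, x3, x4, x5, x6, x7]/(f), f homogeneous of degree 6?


e(R)=deg(f)=6, dim(R)=7-1=6
e*dim=6*6=36


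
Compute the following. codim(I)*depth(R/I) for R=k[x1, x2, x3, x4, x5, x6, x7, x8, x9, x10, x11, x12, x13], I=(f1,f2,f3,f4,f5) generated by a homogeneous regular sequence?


codim=5, depth=dim(R/I)=13-5=8
Product=5*8=40


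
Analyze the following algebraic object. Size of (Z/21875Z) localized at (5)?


5-primary part: 21875=5^5*7
Size=5^5=3125


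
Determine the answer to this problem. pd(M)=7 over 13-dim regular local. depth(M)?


pd+depth=depth(R)=13
depth=13-7=6


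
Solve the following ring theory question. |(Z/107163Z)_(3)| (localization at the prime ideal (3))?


3-primary part: 107163=3^7*49
Size=3^7=2187


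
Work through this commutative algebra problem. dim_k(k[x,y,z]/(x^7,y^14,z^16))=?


Basis: x^iy^jz^k, i<7,j<14,k<16
7*14*16=1568


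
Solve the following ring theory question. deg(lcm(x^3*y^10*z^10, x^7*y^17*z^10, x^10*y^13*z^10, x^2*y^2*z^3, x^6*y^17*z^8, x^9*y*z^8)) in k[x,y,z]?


lcm = componentwise max:
x: max(3,7,10,2,6,9)=10
y: max(10,17,13,2,17,1)=17
z: max(10,10,10,3,8,8)=10
Total=10+17+10=37


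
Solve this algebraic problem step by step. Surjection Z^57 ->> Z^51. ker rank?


rank(ker) = 57-51 = 6


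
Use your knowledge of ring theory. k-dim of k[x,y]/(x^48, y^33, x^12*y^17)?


k[x,y]/I, I = (x^48, y^33, x^12*y^17)
Rect: 48x33=1584. Corner: (48-12)x(33-17)=576.
dim = 1584-576 = 1008


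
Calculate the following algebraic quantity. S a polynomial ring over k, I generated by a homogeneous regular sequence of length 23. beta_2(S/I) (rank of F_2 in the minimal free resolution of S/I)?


Regular sequence => Koszul complex is the minimal free resolution.
Syz_1 minimally generated by Koszul relations f_i*e_j - f_j*e_i (i<j): mu(Syz_1) = beta_2 = C(m,2) = m(m-1)/2
m=23
23*22/2 = 253


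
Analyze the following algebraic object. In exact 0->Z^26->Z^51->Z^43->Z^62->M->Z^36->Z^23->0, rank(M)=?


Alt sum=0:
(-1)^0*26 + (-1)^1*51 + (-1)^2*43 + (-1)^3*62 + (-1)^4*? + (-1)^5*36 + (-1)^6*23=0
rank(M)=57


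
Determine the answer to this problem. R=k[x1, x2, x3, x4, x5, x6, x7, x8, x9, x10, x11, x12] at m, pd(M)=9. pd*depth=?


pd+depth=12
depth=12-9=3
pd*depth=9*3=27


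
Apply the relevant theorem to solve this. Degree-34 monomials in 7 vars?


C(d+n-1,n-1)=C(40,6)=3838380


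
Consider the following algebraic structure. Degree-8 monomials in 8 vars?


C(d+n-1,n-1)=C(15,7)=6435


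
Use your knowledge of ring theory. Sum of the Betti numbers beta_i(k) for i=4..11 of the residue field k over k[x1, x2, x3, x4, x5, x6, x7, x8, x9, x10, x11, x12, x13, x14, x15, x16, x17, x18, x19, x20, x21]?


Koszul resolution: beta_i(k)=C(n,i), n=21
C(21,4)=5985, C(21,5)=20349, C(21,6)=54264, C(21,7)=116280, C(21,8)=203490, C(21,9)=293930, C(21,10)=352716, C(21,11)=352716
Sum=1399730


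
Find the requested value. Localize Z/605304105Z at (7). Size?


7-primary part: 605304105=7^9*15
Size=7^9=40353607


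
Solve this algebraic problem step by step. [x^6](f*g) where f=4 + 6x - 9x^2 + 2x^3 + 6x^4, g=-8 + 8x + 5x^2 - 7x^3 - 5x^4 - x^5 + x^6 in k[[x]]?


[x^6] = sum a_i*b_j, i+j=6
  4*1=4
  6*-1=-6
  -9*-5=45
  2*-7=-14
  6*5=30
Sum=59


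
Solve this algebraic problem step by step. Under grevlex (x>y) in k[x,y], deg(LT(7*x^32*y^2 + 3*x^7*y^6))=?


LT: 7*x^32*y^2
deg_x=32, deg_y=2
Total=32+2=34


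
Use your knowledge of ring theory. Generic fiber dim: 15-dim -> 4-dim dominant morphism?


dim(fiber)=dim(X)-dim(Y)=15-4=11


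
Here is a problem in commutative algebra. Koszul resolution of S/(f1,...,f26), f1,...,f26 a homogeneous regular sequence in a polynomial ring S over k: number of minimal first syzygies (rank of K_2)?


Regular sequence => Koszul complex is the minimal free resolution.
Syz_1 minimally generated by Koszul relations f_i*e_j - f_j*e_i (i<j): mu(Syz_1) = beta_2 = C(m,2) = m(m-1)/2
m=26
26*25/2 = 325


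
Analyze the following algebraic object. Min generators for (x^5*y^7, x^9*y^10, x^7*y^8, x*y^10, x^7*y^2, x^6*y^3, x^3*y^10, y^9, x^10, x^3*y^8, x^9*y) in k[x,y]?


Remove redundant (divisible by others).
x^9*y^10 redundant.
x*y^10 redundant.
x^7*y^8 redundant.
x^3*y^10 redundant.
Min: x^10, x^9*y, x^7*y^2, x^6*y^3, x^5*y^7, x^3*y^8, y^9
Count=7


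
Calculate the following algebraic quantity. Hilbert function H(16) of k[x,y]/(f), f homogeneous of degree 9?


H(t)=d for t>=d-1.
d=9, t=16
H(16)=9


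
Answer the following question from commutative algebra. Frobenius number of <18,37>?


gcd(18,37)=1 => F=ab-a-b=18*37-18-37=666-55=611


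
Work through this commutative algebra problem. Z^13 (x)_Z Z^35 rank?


rank(M(x)N) = rank(M)*rank(N)
13*35 = 455


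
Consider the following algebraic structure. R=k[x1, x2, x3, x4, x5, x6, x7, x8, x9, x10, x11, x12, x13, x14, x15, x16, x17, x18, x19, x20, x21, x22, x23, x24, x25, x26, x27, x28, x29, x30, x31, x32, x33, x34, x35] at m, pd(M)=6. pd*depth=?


pd+depth=35
depth=35-6=29
pd*depth=6*29=174


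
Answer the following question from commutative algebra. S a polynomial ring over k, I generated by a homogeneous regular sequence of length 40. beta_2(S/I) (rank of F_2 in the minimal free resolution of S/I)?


Regular sequence => Koszul complex is the minimal free resolution.
Syz_1 minimally generated by Koszul relations f_i*e_j - f_j*e_i (i<j): mu(Syz_1) = beta_2 = C(m,2) = m(m-1)/2
m=40
40*39/2 = 780


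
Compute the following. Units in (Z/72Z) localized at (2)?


Local ring = Z/8Z.
phi(8) = 2^2*(2-1) = 4


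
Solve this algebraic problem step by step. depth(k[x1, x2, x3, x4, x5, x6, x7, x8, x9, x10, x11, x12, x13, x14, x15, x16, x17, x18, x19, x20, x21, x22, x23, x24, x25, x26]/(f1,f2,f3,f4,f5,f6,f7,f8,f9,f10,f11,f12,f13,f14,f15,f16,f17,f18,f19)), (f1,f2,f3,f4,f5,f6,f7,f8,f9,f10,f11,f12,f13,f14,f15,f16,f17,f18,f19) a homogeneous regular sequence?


depth(R)=26
depth(R/I)=26-19=7


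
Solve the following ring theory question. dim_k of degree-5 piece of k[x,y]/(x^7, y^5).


k[x,y], I = (x^7, y^5), d = 5
Need i < 7 and d-i < 5.
Range: 1 <= i <= 5.
H(5) = 5


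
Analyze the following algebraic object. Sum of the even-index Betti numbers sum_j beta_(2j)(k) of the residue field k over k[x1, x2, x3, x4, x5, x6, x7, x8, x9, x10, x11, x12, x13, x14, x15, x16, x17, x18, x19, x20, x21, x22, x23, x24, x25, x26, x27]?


Koszul resolution: beta_i(k)=C(n,i), n=27
sum_even C(27,i) = 2^(n-1) = 2^26 = 67108864


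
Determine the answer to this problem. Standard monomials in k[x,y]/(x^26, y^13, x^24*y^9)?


k[x,y]/I, I = (x^26, y^13, x^24*y^9)
Rect: 26x13=338. Corner: (26-24)x(13-9)=8.
dim = 338-8 = 330


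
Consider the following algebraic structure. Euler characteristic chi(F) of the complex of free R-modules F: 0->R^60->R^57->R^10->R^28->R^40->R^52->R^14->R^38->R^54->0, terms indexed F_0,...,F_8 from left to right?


chi = sum (-1)^i * rank:
(-1)^0*60=60
(-1)^1*57=-57
(-1)^2*10=10
(-1)^3*28=-28
(-1)^4*40=40
(-1)^5*52=-52
(-1)^6*14=14
(-1)^7*38=-38
(-1)^8*54=54
chi=3


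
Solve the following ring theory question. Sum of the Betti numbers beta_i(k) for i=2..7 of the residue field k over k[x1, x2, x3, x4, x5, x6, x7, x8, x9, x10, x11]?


Koszul resolution: beta_i(k)=C(n,i), n=11
C(11,2)=55, C(11,3)=165, C(11,4)=330, C(11,5)=462, C(11,6)=462, C(11,7)=330
Sum=1804


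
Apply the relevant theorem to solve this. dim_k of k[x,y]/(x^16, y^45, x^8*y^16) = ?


k[x,y]/I, I = (x^16, y^45, x^8*y^16)
Rect: 16x45=720. Corner: (16-8)x(45-16)=232.
dim = 720-232 = 488


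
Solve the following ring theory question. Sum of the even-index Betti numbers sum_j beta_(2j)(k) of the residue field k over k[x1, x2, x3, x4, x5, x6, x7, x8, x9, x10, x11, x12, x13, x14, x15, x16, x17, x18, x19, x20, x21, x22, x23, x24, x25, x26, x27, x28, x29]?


Koszul resolution: beta_i(k)=C(n,i), n=29
sum_even C(29,i) = 2^(n-1) = 2^28 = 268435456


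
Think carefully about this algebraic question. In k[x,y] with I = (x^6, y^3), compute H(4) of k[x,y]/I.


k[x,y], I = (x^6, y^3), d = 4
Need i < 6 and d-i < 3.
Range: 2 <= i <= 4.
H(4) = 3


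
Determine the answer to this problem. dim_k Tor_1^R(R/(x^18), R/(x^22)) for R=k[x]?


Tor_1(R/I,R/J)=(I cap J)/IJ=(x^22)/(x^40)
dim=40-22=min(18,22)=18


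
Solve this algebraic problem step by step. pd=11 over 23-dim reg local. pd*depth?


pd+depth=23
depth=23-11=12
pd*depth=11*12=132


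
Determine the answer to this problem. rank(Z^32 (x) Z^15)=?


rank(M(x)N) = rank(M)*rank(N)
32*15 = 480


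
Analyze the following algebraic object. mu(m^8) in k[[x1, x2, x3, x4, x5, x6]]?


C(n+d-1,d)=C(13,8)=1287


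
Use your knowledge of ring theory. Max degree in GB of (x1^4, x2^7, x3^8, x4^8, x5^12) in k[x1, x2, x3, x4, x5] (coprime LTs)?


Pure powers, coprime LTs => already GB.
Degrees: 4, 7, 8, 8, 12
Max=12


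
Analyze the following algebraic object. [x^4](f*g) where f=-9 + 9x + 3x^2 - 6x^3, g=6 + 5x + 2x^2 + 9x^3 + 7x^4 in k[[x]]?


[x^4] = sum a_i*b_j, i+j=4
  -9*7=-63
  9*9=81
  3*2=6
  -6*5=-30
Sum=-6


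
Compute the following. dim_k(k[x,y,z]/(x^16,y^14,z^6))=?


Basis: x^iy^jz^k, i<16,j<14,k<6
16*14*6=1344


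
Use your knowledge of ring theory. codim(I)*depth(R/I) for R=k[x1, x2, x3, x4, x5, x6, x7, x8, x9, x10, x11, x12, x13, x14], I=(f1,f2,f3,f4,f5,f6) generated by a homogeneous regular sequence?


codim=6, depth=dim(R/I)=14-6=8
Product=6*8=48


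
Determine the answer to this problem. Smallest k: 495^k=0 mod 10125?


495^k mod 10125:
k=1: 495
k=2: 2025
k=3: 0
First zero at k = 3


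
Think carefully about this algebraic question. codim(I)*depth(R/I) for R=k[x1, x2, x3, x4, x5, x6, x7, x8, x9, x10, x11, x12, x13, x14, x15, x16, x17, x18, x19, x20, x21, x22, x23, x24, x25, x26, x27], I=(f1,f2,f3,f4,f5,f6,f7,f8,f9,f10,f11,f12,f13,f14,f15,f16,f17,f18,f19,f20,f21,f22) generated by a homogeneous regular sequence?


codim=22, depth=dim(R/I)=27-22=5
Product=22*5=110


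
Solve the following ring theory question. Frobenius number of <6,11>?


gcd(6,11)=1 => F=ab-a-b=6*11-6-11=66-17=49


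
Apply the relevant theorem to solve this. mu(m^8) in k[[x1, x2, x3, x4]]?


C(n+d-1,d)=C(11,8)=165


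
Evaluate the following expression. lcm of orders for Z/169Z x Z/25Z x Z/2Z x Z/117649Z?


Exponent = lcm of the cyclic orders; pairwise coprime => product.
13^2*5^2*2^1*7^6=169*25*2*117649=994134050


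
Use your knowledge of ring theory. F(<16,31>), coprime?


gcd(16,31)=1 => F=ab-a-b=16*31-16-31=496-47=449


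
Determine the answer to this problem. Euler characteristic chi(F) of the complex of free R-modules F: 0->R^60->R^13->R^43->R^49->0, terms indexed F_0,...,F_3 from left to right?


chi = sum (-1)^i * rank:
(-1)^0*60=60
(-1)^1*13=-13
(-1)^2*43=43
(-1)^3*49=-49
chi=41


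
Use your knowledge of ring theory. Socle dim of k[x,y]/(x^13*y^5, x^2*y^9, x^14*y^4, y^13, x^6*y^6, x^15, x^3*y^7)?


Socle = ann(m) = span of standard monomials u with x*u, y*u in I (staircase corners).
Minimal generators: x^15, x^14*y^4, x^13*y^5, x^6*y^6, x^3*y^7, x^2*y^9, y^13
Corners: xy^12, x^2y^8, x^5y^6, x^12y^5, x^13y^4, x^14y^3
Socle dim=6


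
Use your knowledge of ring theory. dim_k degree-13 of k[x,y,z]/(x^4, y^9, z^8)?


Need i<4, j<9, k<8 with i+j+k=13.
For each i, j ranges over max(0,13-i-7)..min(8,13-i):
  i=0: j in [6,8] -> 3
  i=1: j in [5,8] -> 4
  i=2: j in [4,8] -> 5
  i=3: j in [3,8] -> 6
H(13) = 3+4+5+6 = 18


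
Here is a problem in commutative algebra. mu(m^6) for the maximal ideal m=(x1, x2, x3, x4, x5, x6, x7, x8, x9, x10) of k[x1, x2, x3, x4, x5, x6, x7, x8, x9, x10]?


Graded Nakayama: mu(m^d) = dim_k (m^d/m^(d+1)) = #degree-6 monomials in 10 vars
C(n+d-1,d)=C(15,6)=5005


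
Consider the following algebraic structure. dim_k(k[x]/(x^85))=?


Basis: 1,x,...,x^84
dim=85


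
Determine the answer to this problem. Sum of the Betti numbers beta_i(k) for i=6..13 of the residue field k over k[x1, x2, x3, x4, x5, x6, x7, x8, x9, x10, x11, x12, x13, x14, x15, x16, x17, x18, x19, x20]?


Koszul resolution: beta_i(k)=C(n,i), n=20
C(20,6)=38760, C(20,7)=77520, C(20,8)=125970, C(20,9)=167960, C(20,10)=184756, C(20,11)=167960, C(20,12)=125970, C(20,13)=77520
Sum=966416


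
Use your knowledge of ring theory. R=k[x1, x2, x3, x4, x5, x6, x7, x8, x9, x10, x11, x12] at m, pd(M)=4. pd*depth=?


pd+depth=12
depth=12-4=8
pd*depth=4*8=32


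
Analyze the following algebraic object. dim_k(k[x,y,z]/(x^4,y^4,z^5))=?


Basis: x^iy^jz^k, i<4,j<4,k<5
4*4*5=80


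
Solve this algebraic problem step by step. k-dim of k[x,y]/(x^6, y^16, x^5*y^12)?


k[x,y]/I, I = (x^6, y^16, x^5*y^12)
Rect: 6x16=96. Corner: (6-5)x(16-12)=4.
dim = 96-4 = 92


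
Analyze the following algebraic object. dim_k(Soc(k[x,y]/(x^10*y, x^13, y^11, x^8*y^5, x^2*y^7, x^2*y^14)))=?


Socle = ann(m) = span of standard monomials u with x*u, y*u in I (staircase corners).
Redundant generators: x^2*y^14
Minimal generators: x^13, x^10*y, x^8*y^5, x^2*y^7, y^11
Corners: xy^10, x^7y^6, x^9y^4, x^12
Socle dim=4


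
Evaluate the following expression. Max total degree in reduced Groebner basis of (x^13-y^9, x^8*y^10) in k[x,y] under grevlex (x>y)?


LT(f1)=x^13, LT(f2)=x^8y^10, lcm=x^13y^10
S(f1,f2) = y^10*f1 - x^5*f2 = -y^19
Reduced GB = {f1, f2, y^19}; degrees 13, 18, 19
Max = 19


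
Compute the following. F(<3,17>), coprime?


gcd(3,17)=1 => F=ab-a-b=3*17-3-17=51-20=31


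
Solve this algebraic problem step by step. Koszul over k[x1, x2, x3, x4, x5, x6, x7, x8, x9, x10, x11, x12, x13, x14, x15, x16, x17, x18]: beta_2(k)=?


C(n,i)=C(18,2)=153


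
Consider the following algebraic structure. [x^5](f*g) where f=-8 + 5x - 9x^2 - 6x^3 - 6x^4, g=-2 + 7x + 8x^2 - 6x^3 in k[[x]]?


[x^5] = sum a_i*b_j, i+j=5
  -9*-6=54
  -6*8=-48
  -6*7=-42
Sum=-36


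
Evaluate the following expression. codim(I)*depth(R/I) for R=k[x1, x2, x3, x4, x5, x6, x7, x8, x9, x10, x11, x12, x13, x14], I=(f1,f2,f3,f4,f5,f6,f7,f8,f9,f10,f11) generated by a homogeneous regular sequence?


codim=11, depth=dim(R/I)=14-11=3
Product=11*3=33


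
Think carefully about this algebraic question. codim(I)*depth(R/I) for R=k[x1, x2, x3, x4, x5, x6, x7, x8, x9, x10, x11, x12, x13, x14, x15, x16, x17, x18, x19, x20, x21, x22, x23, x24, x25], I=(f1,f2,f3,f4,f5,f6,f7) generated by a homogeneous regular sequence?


codim=7, depth=dim(R/I)=25-7=18
Product=7*18=126


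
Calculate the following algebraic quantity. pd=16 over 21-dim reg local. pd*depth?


pd+depth=21
depth=21-16=5
pd*depth=16*5=80


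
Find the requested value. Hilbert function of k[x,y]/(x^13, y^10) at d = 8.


k[x,y], I = (x^13, y^10), d = 8
Need i < 13 and d-i < 10.
Range: 0 <= i <= 8.
H(8) = 9


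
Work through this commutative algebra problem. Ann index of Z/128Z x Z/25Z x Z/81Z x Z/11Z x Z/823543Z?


Exponent = lcm of the cyclic orders; pairwise coprime => product.
2^7*5^2*3^4*11^1*7^7=128*25*81*11*823543=2348085801600


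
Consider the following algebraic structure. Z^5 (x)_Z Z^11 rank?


rank(M(x)N) = rank(M)*rank(N)
5*11 = 55


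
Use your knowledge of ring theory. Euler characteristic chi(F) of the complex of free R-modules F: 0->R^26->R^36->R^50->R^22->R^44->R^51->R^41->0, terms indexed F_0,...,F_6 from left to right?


chi = sum (-1)^i * rank:
(-1)^0*26=26
(-1)^1*36=-36
(-1)^2*50=50
(-1)^3*22=-22
(-1)^4*44=44
(-1)^5*51=-51
(-1)^6*41=41
chi=52


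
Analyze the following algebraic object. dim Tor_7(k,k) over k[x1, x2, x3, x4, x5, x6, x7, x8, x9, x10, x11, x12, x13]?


Koszul: C(n,i)=C(13,7)=1716


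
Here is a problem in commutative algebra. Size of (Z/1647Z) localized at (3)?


3-primary part: 1647=3^3*61
Size=3^3=27


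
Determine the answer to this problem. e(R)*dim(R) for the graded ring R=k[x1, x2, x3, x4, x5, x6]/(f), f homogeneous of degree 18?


e(R)=deg(f)=18, dim(R)=6-1=5
e*dim=18*5=90


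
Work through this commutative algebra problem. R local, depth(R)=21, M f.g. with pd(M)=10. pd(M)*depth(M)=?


pd+depth=21
depth=21-10=11
pd*depth=10*11=110


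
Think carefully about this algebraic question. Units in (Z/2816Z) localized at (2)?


Local ring = Z/256Z.
phi(256) = 2^7*(2-1) = 128


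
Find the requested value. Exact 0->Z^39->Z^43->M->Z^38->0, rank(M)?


Alt sum=0:
(-1)^0*39 + (-1)^1*43 + (-1)^2*? + (-1)^3*38=0
rank(M)=42


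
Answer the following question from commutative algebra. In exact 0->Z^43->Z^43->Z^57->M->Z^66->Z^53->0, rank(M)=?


Alt sum=0:
(-1)^0*43 + (-1)^1*43 + (-1)^2*57 + (-1)^3*? + (-1)^4*66 + (-1)^5*53=0
rank(M)=70


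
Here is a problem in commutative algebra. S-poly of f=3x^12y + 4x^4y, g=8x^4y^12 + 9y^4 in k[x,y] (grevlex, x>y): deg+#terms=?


LT(f)=3x^12y, LT(g)=8x^4y^12
lcm(LM)=x^12y^12
S(f,g) (scaled by 24 to clear denominators) = 8y^11*f - 3x^8*g = 32x^4y^12 - 27x^8y^4
2 terms, deg 16.
16+2=18


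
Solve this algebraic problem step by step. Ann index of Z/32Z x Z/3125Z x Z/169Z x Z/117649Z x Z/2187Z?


Exponent = lcm of the cyclic orders; pairwise coprime => product.
2^5*5^5*13^2*7^6*3^7=32*3125*169*117649*2187=4348342334700000


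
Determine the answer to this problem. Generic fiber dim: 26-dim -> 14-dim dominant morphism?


dim(fiber)=dim(X)-dim(Y)=26-14=12


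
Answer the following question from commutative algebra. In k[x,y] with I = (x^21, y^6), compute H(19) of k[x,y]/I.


k[x,y], I = (x^21, y^6), d = 19
Need i < 21 and d-i < 6.
Range: 14 <= i <= 19.
H(19) = 6


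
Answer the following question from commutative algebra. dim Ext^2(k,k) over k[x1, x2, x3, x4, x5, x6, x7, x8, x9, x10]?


C(n,i)=C(10,2)=45


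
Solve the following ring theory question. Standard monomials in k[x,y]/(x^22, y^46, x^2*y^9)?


k[x,y]/I, I = (x^22, y^46, x^2*y^9)
Rect: 22x46=1012. Corner: (22-2)x(46-9)=740.
dim = 1012-740 = 272


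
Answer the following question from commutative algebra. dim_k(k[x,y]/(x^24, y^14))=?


Basis: x^i*y^j, i<24, j<14
24*14=336


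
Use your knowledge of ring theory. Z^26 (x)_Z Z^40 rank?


rank(M(x)N) = rank(M)*rank(N)
26*40 = 1040


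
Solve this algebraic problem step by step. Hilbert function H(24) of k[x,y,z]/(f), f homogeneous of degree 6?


C(26,2)-C(20,2)=325-190=135


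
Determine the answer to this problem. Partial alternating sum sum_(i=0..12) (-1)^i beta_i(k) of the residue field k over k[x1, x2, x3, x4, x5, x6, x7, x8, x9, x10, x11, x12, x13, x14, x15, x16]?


Koszul resolution: beta_i(k)=C(n,i), n=16
sum_(i=0..p) (-1)^i C(n,i) = (-1)^p C(n-1,p)
(-1)^12*C(15,12) = (-1)^12*455 = 455


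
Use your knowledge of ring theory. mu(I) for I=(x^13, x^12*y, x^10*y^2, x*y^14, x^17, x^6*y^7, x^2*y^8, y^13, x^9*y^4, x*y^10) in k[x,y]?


Remove redundant (divisible by others).
x*y^14 redundant.
x^17 redundant.
Min: x^13, x^12*y, x^10*y^2, x^9*y^4, x^6*y^7, x^2*y^8, x*y^10, y^13
Count=8


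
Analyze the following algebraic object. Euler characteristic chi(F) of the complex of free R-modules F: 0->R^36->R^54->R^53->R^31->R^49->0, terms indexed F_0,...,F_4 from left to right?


chi = sum (-1)^i * rank:
(-1)^0*36=36
(-1)^1*54=-54
(-1)^2*53=53
(-1)^3*31=-31
(-1)^4*49=49
chi=53


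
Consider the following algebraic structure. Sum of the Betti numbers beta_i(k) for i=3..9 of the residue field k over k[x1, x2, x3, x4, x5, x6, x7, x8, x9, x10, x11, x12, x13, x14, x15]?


Koszul resolution: beta_i(k)=C(n,i), n=15
C(15,3)=455, C(15,4)=1365, C(15,5)=3003, C(15,6)=5005, C(15,7)=6435, C(15,8)=6435, C(15,9)=5005
Sum=27703


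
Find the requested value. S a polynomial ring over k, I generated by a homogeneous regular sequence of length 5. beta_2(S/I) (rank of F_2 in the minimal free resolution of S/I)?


Regular sequence => Koszul complex is the minimal free resolution.
Syz_1 minimally generated by Koszul relations f_i*e_j - f_j*e_i (i<j): mu(Syz_1) = beta_2 = C(m,2) = m(m-1)/2
m=5
5*4/2 = 10


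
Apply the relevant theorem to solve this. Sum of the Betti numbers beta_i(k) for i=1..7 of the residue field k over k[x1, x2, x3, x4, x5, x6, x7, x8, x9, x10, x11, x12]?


Koszul resolution: beta_i(k)=C(n,i), n=12
C(12,1)=12, C(12,2)=66, C(12,3)=220, C(12,4)=495, C(12,5)=792, C(12,6)=924, C(12,7)=792
Sum=3301


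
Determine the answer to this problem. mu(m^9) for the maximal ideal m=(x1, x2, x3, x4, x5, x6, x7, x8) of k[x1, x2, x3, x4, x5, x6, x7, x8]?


Graded Nakayama: mu(m^d) = dim_k (m^d/m^(d+1)) = #degree-9 monomials in 8 vars
C(n+d-1,d)=C(16,9)=11440


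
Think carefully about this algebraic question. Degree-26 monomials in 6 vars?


C(d+n-1,n-1)=C(31,5)=169911


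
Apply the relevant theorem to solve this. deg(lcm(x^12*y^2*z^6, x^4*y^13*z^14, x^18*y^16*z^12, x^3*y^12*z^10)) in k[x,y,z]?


lcm = componentwise max:
x: max(12,4,18,3)=18
y: max(2,13,16,12)=16
z: max(6,14,12,10)=14
Total=18+16+14=48


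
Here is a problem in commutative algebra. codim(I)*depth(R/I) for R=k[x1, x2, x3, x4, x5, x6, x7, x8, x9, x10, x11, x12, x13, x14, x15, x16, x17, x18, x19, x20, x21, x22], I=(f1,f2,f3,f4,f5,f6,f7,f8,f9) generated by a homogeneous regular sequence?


codim=9, depth=dim(R/I)=22-9=13
Product=9*13=117


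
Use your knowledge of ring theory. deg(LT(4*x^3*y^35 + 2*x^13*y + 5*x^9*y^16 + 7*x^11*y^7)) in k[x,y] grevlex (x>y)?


LT: 4*x^3*y^35
deg_x=3, deg_y=35
Total=3+35=38


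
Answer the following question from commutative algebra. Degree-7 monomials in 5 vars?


C(d+n-1,n-1)=C(11,4)=330


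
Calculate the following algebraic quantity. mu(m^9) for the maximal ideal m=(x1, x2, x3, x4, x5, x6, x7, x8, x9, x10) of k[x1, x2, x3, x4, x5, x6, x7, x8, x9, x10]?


Graded Nakayama: mu(m^d) = dim_k (m^d/m^(d+1)) = #degree-9 monomials in 10 vars
C(n+d-1,d)=C(18,9)=48620


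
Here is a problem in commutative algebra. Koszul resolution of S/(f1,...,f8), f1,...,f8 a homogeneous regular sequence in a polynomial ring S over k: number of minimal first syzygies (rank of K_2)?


Regular sequence => Koszul complex is the minimal free resolution.
Syz_1 minimally generated by Koszul relations f_i*e_j - f_j*e_i (i<j): mu(Syz_1) = beta_2 = C(m,2) = m(m-1)/2
m=8
8*7/2 = 28


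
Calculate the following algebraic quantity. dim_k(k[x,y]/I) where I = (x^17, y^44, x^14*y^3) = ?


k[x,y]/I, I = (x^17, y^44, x^14*y^3)
Rect: 17x44=748. Corner: (17-14)x(44-3)=123.
dim = 748-123 = 625


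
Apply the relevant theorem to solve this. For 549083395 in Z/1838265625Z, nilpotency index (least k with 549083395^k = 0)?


549083395^k mod 1838265625:
k=1: 549083395
k=2: 854632275
k=3: 1240073625
k=4: 234097500
k=5: 892871875
k=6: 0
First zero at k = 6


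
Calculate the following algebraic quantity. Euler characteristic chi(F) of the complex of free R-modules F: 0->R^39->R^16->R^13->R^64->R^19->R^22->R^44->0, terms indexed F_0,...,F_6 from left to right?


chi = sum (-1)^i * rank:
(-1)^0*39=39
(-1)^1*16=-16
(-1)^2*13=13
(-1)^3*64=-64
(-1)^4*19=19
(-1)^5*22=-22
(-1)^6*44=44
chi=13


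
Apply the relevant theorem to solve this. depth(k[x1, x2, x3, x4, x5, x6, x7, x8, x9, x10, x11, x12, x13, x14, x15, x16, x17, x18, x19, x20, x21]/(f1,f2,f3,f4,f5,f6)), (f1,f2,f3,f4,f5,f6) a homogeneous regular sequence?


depth(R)=21
depth(R/I)=21-6=15


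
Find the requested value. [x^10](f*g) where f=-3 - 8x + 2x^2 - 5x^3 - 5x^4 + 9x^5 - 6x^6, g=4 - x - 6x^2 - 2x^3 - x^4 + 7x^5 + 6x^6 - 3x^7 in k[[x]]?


[x^10] = sum a_i*b_j, i+j=10
  -5*-3=15
  -5*6=-30
  9*7=63
  -6*-1=6
Sum=54


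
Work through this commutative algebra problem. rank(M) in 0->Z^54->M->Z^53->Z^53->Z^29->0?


Alt sum=0:
(-1)^0*54 + (-1)^1*? + (-1)^2*53 + (-1)^3*53 + (-1)^4*29=0
rank(M)=83


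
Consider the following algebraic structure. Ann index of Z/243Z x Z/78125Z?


Exponent = lcm of the cyclic orders; pairwise coprime => product.
3^5*5^7=243*78125=18984375


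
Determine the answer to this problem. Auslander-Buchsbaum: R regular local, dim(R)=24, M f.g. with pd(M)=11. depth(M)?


pd+depth=depth(R)=24
depth=24-11=13


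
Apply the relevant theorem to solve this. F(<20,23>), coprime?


gcd(20,23)=1 => F=ab-a-b=20*23-20-23=460-43=417


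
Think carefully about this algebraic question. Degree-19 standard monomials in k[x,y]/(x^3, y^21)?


k[x,y], I = (x^3, y^21), d = 19
Need i < 3 and d-i < 21.
Range: 0 <= i <= 2.
H(19) = 3


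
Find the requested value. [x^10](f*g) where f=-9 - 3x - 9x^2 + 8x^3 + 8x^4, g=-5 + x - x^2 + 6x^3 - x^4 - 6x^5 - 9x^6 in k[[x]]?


[x^10] = sum a_i*b_j, i+j=10
  8*-9=-72
Sum=-72


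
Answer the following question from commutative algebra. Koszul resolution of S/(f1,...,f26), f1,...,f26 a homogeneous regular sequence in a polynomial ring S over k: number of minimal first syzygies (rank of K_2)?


Regular sequence => Koszul complex is the minimal free resolution.
Syz_1 minimally generated by Koszul relations f_i*e_j - f_j*e_i (i<j): mu(Syz_1) = beta_2 = C(m,2) = m(m-1)/2
m=26
26*25/2 = 325


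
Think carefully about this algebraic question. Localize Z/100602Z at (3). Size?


3-primary part: 100602=3^7*46
Size=3^7=2187


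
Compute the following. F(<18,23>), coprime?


gcd(18,23)=1 => F=ab-a-b=18*23-18-23=414-41=373


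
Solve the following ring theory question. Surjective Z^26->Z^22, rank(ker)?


rank(ker) = 26-22 = 4


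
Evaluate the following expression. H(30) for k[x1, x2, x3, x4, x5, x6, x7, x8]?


C(d+n-1,n-1)=C(37,7)=10295472


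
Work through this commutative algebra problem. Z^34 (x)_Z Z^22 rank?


rank(M(x)N) = rank(M)*rank(N)
34*22 = 748


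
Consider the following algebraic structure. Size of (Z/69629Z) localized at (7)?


7-primary part: 69629=7^4*29
Size=7^4=2401


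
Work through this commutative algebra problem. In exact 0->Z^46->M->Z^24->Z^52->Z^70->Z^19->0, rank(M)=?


Alt sum=0:
(-1)^0*46 + (-1)^1*? + (-1)^2*24 + (-1)^3*52 + (-1)^4*70 + (-1)^5*19=0
rank(M)=69


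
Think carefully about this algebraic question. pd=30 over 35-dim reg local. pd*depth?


pd+depth=35
depth=35-30=5
pd*depth=30*5=150


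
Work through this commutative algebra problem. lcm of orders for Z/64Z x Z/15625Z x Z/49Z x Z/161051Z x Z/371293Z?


Exponent = lcm of the cyclic orders; pairwise coprime => product.
2^6*5^6*7^2*11^5*13^5=64*15625*49*161051*371293=2930058338207000000


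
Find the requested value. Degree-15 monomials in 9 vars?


C(d+n-1,n-1)=C(23,8)=490314


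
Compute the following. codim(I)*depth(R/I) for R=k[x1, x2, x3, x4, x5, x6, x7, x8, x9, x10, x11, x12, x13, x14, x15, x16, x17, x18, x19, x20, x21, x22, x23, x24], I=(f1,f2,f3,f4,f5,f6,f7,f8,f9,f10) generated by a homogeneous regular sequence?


codim=10, depth=dim(R/I)=24-10=14
Product=10*14=140


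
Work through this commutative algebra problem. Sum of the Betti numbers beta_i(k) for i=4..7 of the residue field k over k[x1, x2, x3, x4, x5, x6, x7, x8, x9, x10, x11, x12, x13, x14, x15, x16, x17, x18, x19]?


Koszul resolution: beta_i(k)=C(n,i), n=19
C(19,4)=3876, C(19,5)=11628, C(19,6)=27132, C(19,7)=50388
Sum=93024


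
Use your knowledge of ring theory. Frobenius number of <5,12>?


gcd(5,12)=1 => F=ab-a-b=5*12-5-12=60-17=43


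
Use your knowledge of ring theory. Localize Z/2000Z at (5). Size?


5-primary part: 2000=5^3*16
Size=5^3=125


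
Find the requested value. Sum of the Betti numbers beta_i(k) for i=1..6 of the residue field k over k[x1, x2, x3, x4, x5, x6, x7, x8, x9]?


Koszul resolution: beta_i(k)=C(n,i), n=9
C(9,1)=9, C(9,2)=36, C(9,3)=84, C(9,4)=126, C(9,5)=126, C(9,6)=84
Sum=465


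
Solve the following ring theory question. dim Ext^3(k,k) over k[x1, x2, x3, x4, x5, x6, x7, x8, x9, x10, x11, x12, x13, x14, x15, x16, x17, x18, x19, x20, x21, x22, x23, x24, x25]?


C(n,i)=C(25,3)=2300


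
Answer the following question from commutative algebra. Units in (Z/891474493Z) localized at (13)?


Local ring = Z/371293Z.
phi(371293) = 13^4*(13-1) = 342732


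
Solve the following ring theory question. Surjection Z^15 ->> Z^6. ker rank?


rank(ker) = 15-6 = 9


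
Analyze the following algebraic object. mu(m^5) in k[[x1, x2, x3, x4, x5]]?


C(n+d-1,d)=C(9,5)=126


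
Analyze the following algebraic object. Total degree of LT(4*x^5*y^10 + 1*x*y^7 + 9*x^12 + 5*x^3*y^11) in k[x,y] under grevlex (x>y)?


LT: 4*x^5*y^10
deg_x=5, deg_y=10
Total=5+10=15


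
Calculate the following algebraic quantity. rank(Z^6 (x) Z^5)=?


rank(M(x)N) = rank(M)*rank(N)
6*5 = 30


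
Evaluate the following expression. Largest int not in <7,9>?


gcd(7,9)=1 => F=ab-a-b=7*9-7-9=63-16=47


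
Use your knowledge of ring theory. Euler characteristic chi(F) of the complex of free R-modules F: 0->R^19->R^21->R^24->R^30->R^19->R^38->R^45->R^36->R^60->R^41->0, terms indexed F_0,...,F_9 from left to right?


chi = sum (-1)^i * rank:
(-1)^0*19=19
(-1)^1*21=-21
(-1)^2*24=24
(-1)^3*30=-30
(-1)^4*19=19
(-1)^5*38=-38
(-1)^6*45=45
(-1)^7*36=-36
(-1)^8*60=60
(-1)^9*41=-41
chi=1


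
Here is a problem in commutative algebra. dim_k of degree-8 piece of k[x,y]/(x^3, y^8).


k[x,y], I = (x^3, y^8), d = 8
Need i < 3 and d-i < 8.
Range: 1 <= i <= 2.
H(8) = 2


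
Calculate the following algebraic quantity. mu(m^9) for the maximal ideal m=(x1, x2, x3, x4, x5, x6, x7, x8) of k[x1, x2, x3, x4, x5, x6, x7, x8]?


Graded Nakayama: mu(m^d) = dim_k (m^d/m^(d+1)) = #degree-9 monomials in 8 vars
C(n+d-1,d)=C(16,9)=11440


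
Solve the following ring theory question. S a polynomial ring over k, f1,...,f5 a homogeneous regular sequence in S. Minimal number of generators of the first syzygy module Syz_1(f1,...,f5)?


Regular sequence => Koszul complex is the minimal free resolution.
Syz_1 minimally generated by Koszul relations f_i*e_j - f_j*e_i (i<j): mu(Syz_1) = beta_2 = C(m,2) = m(m-1)/2
m=5
5*4/2 = 10


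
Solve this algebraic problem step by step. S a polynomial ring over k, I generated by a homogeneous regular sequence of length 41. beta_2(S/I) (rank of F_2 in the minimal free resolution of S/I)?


Regular sequence => Koszul complex is the minimal free resolution.
Syz_1 minimally generated by Koszul relations f_i*e_j - f_j*e_i (i<j): mu(Syz_1) = beta_2 = C(m,2) = m(m-1)/2
m=41
41*40/2 = 820


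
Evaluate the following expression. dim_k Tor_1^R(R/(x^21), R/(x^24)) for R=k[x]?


Tor_1(R/I,R/J)=(I cap J)/IJ=(x^24)/(x^45)
dim=45-24=min(21,24)=21


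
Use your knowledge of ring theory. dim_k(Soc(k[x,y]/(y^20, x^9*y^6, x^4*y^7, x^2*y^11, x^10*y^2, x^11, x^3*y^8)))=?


Socle = ann(m) = span of standard monomials u with x*u, y*u in I (staircase corners).
Minimal generators: x^11, x^10*y^2, x^9*y^6, x^4*y^7, x^3*y^8, x^2*y^11, y^20
Corners: xy^19, x^2y^10, x^3y^7, x^8y^6, x^9y^5, x^10y
Socle dim=6


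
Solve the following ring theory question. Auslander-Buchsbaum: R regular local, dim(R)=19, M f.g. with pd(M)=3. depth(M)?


pd+depth=depth(R)=19
depth=19-3=16


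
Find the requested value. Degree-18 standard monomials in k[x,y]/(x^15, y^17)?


k[x,y], I = (x^15, y^17), d = 18
Need i < 15 and d-i < 17.
Range: 2 <= i <= 14.
H(18) = 13


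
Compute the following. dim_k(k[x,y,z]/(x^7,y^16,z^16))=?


Basis: x^iy^jz^k, i<7,j<16,k<16
7*16*16=1792


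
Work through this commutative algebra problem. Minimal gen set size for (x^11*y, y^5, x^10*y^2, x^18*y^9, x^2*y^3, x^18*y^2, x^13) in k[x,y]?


Remove redundant (divisible by others).
x^18*y^2 redundant.
x^18*y^9 redundant.
Min: x^13, x^11*y, x^10*y^2, x^2*y^3, y^5
Count=5


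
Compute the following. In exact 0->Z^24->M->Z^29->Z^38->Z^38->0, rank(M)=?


Alt sum=0:
(-1)^0*24 + (-1)^1*? + (-1)^2*29 + (-1)^3*38 + (-1)^4*38=0
rank(M)=53


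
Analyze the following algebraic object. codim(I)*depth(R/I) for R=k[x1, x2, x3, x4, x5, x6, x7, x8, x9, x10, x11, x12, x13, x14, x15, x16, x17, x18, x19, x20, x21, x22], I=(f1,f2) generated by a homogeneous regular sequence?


codim=2, depth=dim(R/I)=22-2=20
Product=2*20=40


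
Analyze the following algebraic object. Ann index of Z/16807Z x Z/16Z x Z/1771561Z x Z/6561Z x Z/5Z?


Exponent = lcm of the cyclic orders; pairwise coprime => product.
7^5*2^4*11^6*3^8*5^1=16807*16*1771561*6561*5=15628105551587760


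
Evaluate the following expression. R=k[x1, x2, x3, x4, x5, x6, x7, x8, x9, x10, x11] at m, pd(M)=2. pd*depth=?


pd+depth=11
depth=11-2=9
pd*depth=2*9=18


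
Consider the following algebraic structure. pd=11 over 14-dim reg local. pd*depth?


pd+depth=14
depth=14-11=3
pd*depth=11*3=33


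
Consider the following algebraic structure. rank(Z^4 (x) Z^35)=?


rank(M(x)N) = rank(M)*rank(N)
4*35 = 140


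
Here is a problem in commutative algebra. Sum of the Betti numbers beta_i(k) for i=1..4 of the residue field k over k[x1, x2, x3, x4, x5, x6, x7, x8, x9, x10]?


Koszul resolution: beta_i(k)=C(n,i), n=10
C(10,1)=10, C(10,2)=45, C(10,3)=120, C(10,4)=210
Sum=385


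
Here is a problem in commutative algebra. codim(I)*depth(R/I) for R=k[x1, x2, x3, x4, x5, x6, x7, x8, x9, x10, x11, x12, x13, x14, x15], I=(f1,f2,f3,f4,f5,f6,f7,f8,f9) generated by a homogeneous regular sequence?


codim=9, depth=dim(R/I)=15-9=6
Product=9*6=54


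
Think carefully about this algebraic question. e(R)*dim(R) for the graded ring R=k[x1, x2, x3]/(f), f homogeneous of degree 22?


e(R)=deg(f)=22, dim(R)=3-1=2
e*dim=22*2=44


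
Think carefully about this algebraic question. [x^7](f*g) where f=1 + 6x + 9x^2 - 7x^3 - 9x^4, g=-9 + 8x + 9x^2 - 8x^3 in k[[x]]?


[x^7] = sum a_i*b_j, i+j=7
  -9*-8=72
Sum=72


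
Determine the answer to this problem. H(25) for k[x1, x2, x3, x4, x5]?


C(d+n-1,n-1)=C(29,4)=23751


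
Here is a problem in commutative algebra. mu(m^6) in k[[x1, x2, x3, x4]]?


C(n+d-1,d)=C(9,6)=84


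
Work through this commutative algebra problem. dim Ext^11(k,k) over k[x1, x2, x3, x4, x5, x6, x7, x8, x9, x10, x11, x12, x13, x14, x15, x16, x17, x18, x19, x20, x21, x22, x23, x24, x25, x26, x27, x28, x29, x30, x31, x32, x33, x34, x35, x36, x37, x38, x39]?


C(n,i)=C(39,11)=1676056044


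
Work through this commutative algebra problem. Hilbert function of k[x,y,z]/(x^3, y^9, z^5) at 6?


Need i<3, j<9, k<5 with i+j+k=6.
For each i, j ranges over max(0,6-i-4)..min(8,6-i):
  i=0: j in [2,6] -> 5
  i=1: j in [1,5] -> 5
  i=2: j in [0,4] -> 5
H(6) = 5+5+5 = 15


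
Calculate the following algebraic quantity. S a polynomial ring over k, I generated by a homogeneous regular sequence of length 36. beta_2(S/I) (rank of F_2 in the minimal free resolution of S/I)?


Regular sequence => Koszul complex is the minimal free resolution.
Syz_1 minimally generated by Koszul relations f_i*e_j - f_j*e_i (i<j): mu(Syz_1) = beta_2 = C(m,2) = m(m-1)/2
m=36
36*35/2 = 630


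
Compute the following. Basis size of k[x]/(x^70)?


Basis: 1,x,...,x^69
dim=70


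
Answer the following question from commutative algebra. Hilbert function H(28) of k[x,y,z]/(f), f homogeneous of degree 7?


C(30,2)-C(23,2)=435-253=182


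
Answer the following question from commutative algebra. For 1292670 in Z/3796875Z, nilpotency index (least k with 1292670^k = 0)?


1292670^k mod 3796875:
k=1: 1292670
k=2: 2432025
k=3: 850500
k=4: 303750
k=5: 2278125
k=6: 0
First zero at k = 6


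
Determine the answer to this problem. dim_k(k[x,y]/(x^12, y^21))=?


Basis: x^i*y^j, i<12, j<21
12*21=252


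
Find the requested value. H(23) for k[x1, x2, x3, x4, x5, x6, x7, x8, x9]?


C(d+n-1,n-1)=C(31,8)=7888725


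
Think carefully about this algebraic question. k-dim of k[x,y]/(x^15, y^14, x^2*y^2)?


k[x,y]/I, I = (x^15, y^14, x^2*y^2)
Rect: 15x14=210. Corner: (15-2)x(14-2)=156.
dim = 210-156 = 54


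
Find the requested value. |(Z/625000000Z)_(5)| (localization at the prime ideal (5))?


5-primary part: 625000000=5^10*64
Size=5^10=9765625


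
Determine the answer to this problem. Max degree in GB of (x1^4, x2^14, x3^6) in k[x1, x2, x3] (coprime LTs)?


Pure powers, coprime LTs => already GB.
Degrees: 4, 14, 6
Max=14


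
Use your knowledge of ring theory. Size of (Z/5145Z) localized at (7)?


7-primary part: 5145=7^3*15
Size=7^3=343


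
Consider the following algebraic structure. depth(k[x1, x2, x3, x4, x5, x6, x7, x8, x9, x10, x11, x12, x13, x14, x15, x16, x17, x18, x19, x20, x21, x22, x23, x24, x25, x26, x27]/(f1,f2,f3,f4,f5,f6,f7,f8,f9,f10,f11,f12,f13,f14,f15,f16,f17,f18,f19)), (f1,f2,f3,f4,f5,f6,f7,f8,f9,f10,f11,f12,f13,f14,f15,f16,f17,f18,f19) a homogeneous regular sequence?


depth(R)=27
depth(R/I)=27-19=8


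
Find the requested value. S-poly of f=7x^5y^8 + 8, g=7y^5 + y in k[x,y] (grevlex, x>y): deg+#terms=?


LT(f)=7x^5y^8, LT(g)=7y^5
lcm(LM)=x^5y^8
S(f,g) (scaled by 49 to clear denominators) = 7*f - 7x^5y^3*g = -7x^5y^4 + 56
2 terms, deg 9.
9+2=11
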